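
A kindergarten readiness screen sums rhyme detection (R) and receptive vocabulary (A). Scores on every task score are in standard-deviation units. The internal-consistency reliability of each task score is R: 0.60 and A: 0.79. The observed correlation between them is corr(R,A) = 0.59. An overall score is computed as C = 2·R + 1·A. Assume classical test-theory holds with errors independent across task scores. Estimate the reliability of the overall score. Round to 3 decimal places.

0.754

Var(C) = 2² + 1 + 2·[2·0.59] = 5 + 2.36 = 7.36.
Because errors are independent across components, Cov(Tᵢ,Tⱼ) = Cov(Xᵢ,Xⱼ); the off-diagonal part of the true-score variance is the same as above.
True-score variance = [2²·0.60 + 0.79] + 2.36 = 3.19 + 2.36 = 5.55.
Reliability = 5.55 / 7.36 = 0.754.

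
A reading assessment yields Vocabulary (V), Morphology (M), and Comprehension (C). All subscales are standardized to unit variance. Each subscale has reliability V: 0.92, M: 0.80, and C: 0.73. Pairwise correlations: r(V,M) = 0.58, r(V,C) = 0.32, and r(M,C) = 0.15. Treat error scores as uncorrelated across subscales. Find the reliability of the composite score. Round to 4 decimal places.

0.8922

Var(V+M+C) = 3 + 2·[0.58 + 0.32 + 0.15] = 3 + 2.1 = 5.1.
Because errors are independent across components, Cov(Tᵢ,Tⱼ) = Cov(Xᵢ,Xⱼ); the off-diagonal part of the true-score variance is the same as above.
True-score variance = [0.92 + 0.80 + 0.73] + 2.1 = 2.45 + 2.1 = 4.55.
Reliability = 4.55 / 5.1 = 0.8922.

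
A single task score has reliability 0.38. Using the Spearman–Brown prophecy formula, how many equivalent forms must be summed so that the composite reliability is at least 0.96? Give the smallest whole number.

k ≥ ρ*(1−ρ₁)/(ρ₁(1−ρ*)) = 0.96·0.62 / (0.38·0.04) = 39.158.
Smallest integer k = 40.

40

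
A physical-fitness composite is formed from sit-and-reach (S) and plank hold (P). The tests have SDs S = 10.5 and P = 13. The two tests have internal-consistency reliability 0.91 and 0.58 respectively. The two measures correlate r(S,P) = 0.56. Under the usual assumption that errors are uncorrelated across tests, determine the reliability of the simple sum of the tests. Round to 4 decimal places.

Var(S+P) = 10.5² + 13² + 2·[10.5·13·0.56] = 279.25 + 152.88 = 432.13.
Under uncorrelated errors the observed covariances equal the true-score covariances, so only the own-variance terms attenuate.
True-score variance = [10.5²·0.91 + 13²·0.58] + 152.88 = 198.347 + 152.88 = 351.228.
Reliability = 351.228 / 432.13 = 0.8128.

0.8128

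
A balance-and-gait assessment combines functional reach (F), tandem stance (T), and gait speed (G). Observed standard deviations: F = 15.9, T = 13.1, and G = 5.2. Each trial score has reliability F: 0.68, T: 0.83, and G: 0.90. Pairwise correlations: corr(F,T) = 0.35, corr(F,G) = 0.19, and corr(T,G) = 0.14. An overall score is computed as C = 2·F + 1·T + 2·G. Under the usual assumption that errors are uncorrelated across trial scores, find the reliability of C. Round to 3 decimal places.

0.792

Var(C) = 2²·15.9² + 13.1² + 2²·5.2² + 2·[2·15.9·13.1·0.35 + 4·15.9·5.2·0.19 + 2·13.1·5.2·0.14] = 1291.01 + 455.427 = 1746.44.
Because errors are independent across components, Cov(Tᵢ,Tⱼ) = Cov(Xᵢ,Xⱼ); the off-diagonal part of the true-score variance is the same as above.
True-score variance = [2²·15.9²·0.68 + 13.1²·0.83 + 2²·5.2²·0.90] + 455.427 = 927.424 + 455.427 = 1382.85.
Reliability = 1382.85 / 1746.44 = 0.792.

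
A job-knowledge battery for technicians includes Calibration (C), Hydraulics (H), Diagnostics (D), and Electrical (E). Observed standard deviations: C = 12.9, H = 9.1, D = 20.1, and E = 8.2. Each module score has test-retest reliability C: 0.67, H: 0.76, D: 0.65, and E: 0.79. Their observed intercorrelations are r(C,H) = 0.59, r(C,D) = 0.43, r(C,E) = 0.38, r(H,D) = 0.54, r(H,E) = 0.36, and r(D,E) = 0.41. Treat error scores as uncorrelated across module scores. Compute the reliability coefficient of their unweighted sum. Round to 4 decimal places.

0.8513

Var(C+H+D+E) = 12.9² + 9.1² + 20.1² + 8.2² + 2·[12.9·9.1·0.59 + 12.9·20.1·0.43 + 12.9·8.2·0.38 + 9.1·20.1·0.54 + 9.1·8.2·0.36 + 20.1·8.2·0.41] = 720.47 + 828.324 = 1548.79.
With uncorrelated errors the cross-covariances are all true-score covariance, so they carry over unchanged; only the diagonal terms shrink to ρᵢσᵢ².
True-score variance = [12.9²·0.67 + 9.1²·0.76 + 20.1²·0.65 + 8.2²·0.79] + 828.324 = 490.156 + 828.324 = 1318.48.
Reliability = 1318.48 / 1548.79 = 0.8513.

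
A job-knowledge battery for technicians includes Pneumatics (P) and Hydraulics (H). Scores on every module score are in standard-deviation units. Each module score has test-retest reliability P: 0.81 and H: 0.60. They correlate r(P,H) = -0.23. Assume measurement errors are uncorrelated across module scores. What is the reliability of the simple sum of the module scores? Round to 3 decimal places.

0.617

Var(P+H) = 2 + 2·[(-0.23)] = 2 − 0.46 = 1.54.
With uncorrelated errors the cross-covariances are all true-score covariance, so they carry over unchanged; only the diagonal terms shrink to ρᵢσᵢ².
True-score variance = [0.81 + 0.60] − 0.46 = 1.41 − 0.46 = 0.95.
Reliability = 0.95 / 1.54 = 0.617.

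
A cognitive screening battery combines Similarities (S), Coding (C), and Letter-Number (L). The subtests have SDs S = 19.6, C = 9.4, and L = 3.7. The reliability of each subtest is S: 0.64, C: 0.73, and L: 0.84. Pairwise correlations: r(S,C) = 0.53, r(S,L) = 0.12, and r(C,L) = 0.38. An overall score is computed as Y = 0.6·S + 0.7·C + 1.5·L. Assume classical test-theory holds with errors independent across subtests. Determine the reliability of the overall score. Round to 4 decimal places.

Var(Y) = 0.6²·19.6² + 0.7²·9.4² + 1.5²·3.7² + 2·[0.42·19.6·9.4·0.53 + 0.9·19.6·3.7·0.12 + 1.05·9.4·3.7·0.38] = 212.397 + 125.442 = 337.839.
Under uncorrelated errors the observed covariances equal the true-score covariances, so only the own-variance terms attenuate.
True-score variance = [0.6²·19.6²·0.64 + 0.7²·9.4²·0.73 + 1.5²·3.7²·0.84] + 125.442 = 145.991 + 125.442 = 271.433.
Reliability = 271.433 / 337.839 = 0.8034.

0.8034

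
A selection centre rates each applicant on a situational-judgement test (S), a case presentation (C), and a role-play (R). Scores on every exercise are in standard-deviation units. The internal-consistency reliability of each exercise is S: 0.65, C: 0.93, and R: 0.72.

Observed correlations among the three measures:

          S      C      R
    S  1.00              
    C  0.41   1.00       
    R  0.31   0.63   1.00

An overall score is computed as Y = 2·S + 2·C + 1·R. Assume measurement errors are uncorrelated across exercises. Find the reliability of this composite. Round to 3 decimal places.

Var(Y) = 2² + 2² + 1 + 2·[4·0.41 + 2·0.31 + 2·0.63] = 9 + 7.04 = 16.04.
Under uncorrelated errors the observed covariances equal the true-score covariances, so only the own-variance terms attenuate.
True-score variance = [2²·0.65 + 2²·0.93 + 0.72] + 7.04 = 7.04 + 7.04 = 14.08.
Reliability = 14.08 / 16.04 = 0.878.

0.878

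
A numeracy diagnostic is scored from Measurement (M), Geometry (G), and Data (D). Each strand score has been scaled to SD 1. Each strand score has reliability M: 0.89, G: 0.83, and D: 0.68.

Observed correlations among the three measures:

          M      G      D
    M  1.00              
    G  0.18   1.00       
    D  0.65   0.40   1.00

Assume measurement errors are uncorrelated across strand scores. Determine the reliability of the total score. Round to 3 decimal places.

0.890

Var(M+G+D) = 3 + 2·[0.18 + 0.65 + 0.40] = 3 + 2.46 = 5.46.
Under uncorrelated errors the observed covariances equal the true-score covariances, so only the own-variance terms attenuate.
True-score variance = [0.89 + 0.83 + 0.68] + 2.46 = 2.4 + 2.46 = 4.86.
Reliability = 4.86 / 5.46 = 0.890.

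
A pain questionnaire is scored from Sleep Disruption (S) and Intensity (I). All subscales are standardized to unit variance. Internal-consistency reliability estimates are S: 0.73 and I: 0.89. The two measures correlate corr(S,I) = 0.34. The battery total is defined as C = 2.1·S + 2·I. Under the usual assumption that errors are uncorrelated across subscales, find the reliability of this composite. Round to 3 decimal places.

Var(C) = 2.1² + 2² + 2·[4.2·0.34] = 8.41 + 2.856 = 11.266.
Under uncorrelated errors the observed covariances equal the true-score covariances, so only the own-variance terms attenuate.
True-score variance = [2.1²·0.73 + 2²·0.89] + 2.856 = 6.7793 + 2.856 = 9.6353.
Reliability = 9.6353 / 11.266 = 0.855.

0.855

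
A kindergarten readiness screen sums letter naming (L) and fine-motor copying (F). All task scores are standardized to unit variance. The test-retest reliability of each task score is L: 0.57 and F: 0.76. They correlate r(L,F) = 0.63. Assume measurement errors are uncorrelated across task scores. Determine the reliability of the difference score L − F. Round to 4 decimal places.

Var(L−F) = 1 + 1 − 2·0.63 = 2 − 1.26 = 0.74.
Under uncorrelated errors the observed covariances equal the true-score covariances, so only the own-variance terms attenuate.
True-score variance = [0.57 + 0.76] − 1.26 = 1.33 − 1.26 = 0.07.
Reliability = 0.07 / 0.74 = 0.0946.

0.0946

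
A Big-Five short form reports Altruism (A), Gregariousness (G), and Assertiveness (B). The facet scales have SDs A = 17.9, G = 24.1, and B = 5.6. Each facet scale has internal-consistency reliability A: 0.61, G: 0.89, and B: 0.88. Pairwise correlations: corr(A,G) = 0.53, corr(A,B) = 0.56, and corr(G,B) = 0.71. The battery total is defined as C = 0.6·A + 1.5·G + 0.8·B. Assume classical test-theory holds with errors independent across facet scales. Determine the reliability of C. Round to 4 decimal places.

0.9106

Var(C) = 0.6²·17.9² + 1.5²·24.1² + 0.8²·5.6² + 2·[0.9·17.9·24.1·0.53 + 0.48·17.9·5.6·0.56 + 1.2·24.1·5.6·0.71] = 1442.24 + 695.407 = 2137.65.
Under uncorrelated errors the observed covariances equal the true-score covariances, so only the own-variance terms attenuate.
True-score variance = [0.6²·17.9²·0.61 + 1.5²·24.1²·0.89 + 0.8²·5.6²·0.88] + 695.407 = 1251.1 + 695.407 = 1946.5.
Reliability = 1946.5 / 2137.65 = 0.9106.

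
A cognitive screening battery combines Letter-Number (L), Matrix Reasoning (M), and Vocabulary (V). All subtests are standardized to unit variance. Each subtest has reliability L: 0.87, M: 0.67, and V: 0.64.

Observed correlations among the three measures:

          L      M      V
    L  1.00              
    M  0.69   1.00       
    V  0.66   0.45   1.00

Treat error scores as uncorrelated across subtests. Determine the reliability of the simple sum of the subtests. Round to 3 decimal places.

Var(L+M+V) = 3 + 2·[0.69 + 0.66 + 0.45] = 3 + 3.6 = 6.6.
With uncorrelated errors the cross-covariances are all true-score covariance, so they carry over unchanged; only the diagonal terms shrink to ρᵢσᵢ².
True-score variance = [0.87 + 0.67 + 0.64] + 3.6 = 2.18 + 3.6 = 5.78.
Reliability = 5.78 / 6.6 = 0.876.

0.876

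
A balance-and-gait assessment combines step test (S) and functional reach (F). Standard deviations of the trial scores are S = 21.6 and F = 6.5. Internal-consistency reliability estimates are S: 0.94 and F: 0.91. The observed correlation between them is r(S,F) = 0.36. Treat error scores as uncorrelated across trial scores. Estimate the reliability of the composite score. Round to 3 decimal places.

0.948

Var(S+F) = 21.6² + 6.5² + 2·[21.6·6.5·0.36] = 508.81 + 101.088 = 609.898.
Because errors are independent across components, Cov(Tᵢ,Tⱼ) = Cov(Xᵢ,Xⱼ); the off-diagonal part of the true-score variance is the same as above.
True-score variance = [21.6²·0.94 + 6.5²·0.91] + 101.088 = 477.014 + 101.088 = 578.102.
Reliability = 578.102 / 609.898 = 0.948.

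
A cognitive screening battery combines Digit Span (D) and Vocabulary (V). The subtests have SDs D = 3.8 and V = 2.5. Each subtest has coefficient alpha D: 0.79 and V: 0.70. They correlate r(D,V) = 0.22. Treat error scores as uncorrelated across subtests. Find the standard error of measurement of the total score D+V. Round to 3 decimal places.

2.215

Var(total) = 20.69 + 4.18 = 24.87.
True-score variance = 15.7826 + 4.18 = 19.9626, so reliability = 0.8027.
Error variance = 24.87 − 19.9626 = 4.9074; SEM = √4.9074 = 2.215.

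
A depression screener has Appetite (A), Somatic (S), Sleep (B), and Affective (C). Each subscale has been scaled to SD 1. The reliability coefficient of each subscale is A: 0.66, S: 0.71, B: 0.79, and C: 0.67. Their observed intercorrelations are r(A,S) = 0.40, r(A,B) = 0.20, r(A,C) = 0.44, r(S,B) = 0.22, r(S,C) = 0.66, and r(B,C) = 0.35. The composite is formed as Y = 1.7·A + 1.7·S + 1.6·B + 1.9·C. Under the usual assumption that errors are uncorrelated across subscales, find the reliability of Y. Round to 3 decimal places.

0.862

Var(Y) = 1.7² + 1.7² + 1.6² + 1.9² + 2·[2.89·0.40 + 2.72·0.20 + 3.23·0.44 + 2.72·0.22 + 3.23·0.66 + 3.04·0.35] = 11.95 + 13.8308 = 25.7808.
With uncorrelated errors the cross-covariances are all true-score covariance, so they carry over unchanged; only the diagonal terms shrink to ρᵢσᵢ².
True-score variance = [1.7²·0.66 + 1.7²·0.71 + 1.6²·0.79 + 1.9²·0.67] + 13.8308 = 8.4004 + 13.8308 = 22.2312.
Reliability = 22.2312 / 25.7808 = 0.862.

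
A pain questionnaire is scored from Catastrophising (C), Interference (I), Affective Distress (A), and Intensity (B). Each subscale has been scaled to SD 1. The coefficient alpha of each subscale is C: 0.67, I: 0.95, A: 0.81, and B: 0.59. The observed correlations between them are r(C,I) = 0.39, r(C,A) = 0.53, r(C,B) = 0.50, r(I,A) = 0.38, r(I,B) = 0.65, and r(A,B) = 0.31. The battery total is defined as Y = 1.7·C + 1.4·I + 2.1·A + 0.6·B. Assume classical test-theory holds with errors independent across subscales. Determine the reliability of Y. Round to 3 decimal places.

Var(Y) = 1.7² + 1.4² + 2.1² + 0.6² + 2·[2.38·0.39 + 3.57·0.53 + 1.02·0.50 + 2.94·0.38 + 0.84·0.65 + 1.26·0.31] = 9.62 + 10.7682 = 20.3882.
With uncorrelated errors the cross-covariances are all true-score covariance, so they carry over unchanged; only the diagonal terms shrink to ρᵢσᵢ².
True-score variance = [1.7²·0.67 + 1.4²·0.95 + 2.1²·0.81 + 0.6²·0.59] + 10.7682 = 7.5828 + 10.7682 = 18.351.
Reliability = 18.351 / 20.3882 = 0.900.

0.900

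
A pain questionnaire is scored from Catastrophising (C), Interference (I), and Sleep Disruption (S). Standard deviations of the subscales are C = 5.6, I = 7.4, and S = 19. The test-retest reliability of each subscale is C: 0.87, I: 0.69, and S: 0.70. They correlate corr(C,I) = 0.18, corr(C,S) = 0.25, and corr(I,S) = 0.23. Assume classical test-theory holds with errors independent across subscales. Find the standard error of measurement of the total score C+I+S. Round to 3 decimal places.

11.373

Var(total) = 447.12 + 132.794 = 579.914.
True-score variance = 317.768 + 132.794 = 450.562, so reliability = 0.7769.
Error variance = 579.914 − 450.562 = 129.352; SEM = √129.352 = 11.373.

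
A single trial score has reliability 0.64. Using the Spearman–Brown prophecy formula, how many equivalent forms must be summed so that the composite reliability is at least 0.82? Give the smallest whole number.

3

k ≥ ρ*(1−ρ₁)/(ρ₁(1−ρ*)) = 0.82·0.36 / (0.64·0.18) = 2.562.
Smallest integer k = 3.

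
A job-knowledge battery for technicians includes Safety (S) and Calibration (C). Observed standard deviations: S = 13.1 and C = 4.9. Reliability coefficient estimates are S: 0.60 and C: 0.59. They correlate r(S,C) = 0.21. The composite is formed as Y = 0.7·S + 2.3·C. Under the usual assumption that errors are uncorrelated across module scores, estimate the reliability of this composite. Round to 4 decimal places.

Var(Y) = 0.7²·13.1² + 2.3²·4.9² + 2·[1.61·13.1·4.9·0.21] = 211.102 + 43.4053 = 254.507.
With uncorrelated errors the cross-covariances are all true-score covariance, so they carry over unchanged; only the diagonal terms shrink to ρᵢσᵢ².
True-score variance = [0.7²·13.1²·0.60 + 2.3²·4.9²·0.59] + 43.4053 = 125.391 + 43.4053 = 168.796.
Reliability = 168.796 / 254.507 = 0.6632.

0.6632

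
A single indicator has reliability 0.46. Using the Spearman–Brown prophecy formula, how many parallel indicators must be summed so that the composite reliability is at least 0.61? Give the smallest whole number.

2

k ≥ ρ*(1−ρ₁)/(ρ₁(1−ρ*)) = 0.61·0.54 / (0.46·0.39) = 1.836.
Smallest integer k = 2.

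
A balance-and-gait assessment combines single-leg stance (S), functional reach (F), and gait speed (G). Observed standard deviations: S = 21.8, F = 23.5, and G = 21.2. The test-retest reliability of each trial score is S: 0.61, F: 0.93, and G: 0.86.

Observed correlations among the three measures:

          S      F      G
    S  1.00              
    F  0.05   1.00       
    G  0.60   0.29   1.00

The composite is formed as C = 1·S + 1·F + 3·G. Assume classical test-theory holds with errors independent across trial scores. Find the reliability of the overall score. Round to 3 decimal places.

Var(C) = 21.8² + 23.5² + 3²·21.2² + 2·[21.8·23.5·0.05 + 3·21.8·21.2·0.60 + 3·23.5·21.2·0.29] = 5072.45 + 2581.87 = 7654.32.
With uncorrelated errors the cross-covariances are all true-score covariance, so they carry over unchanged; only the diagonal terms shrink to ρᵢσᵢ².
True-score variance = [21.8²·0.61 + 23.5²·0.93 + 3²·21.2²·0.86] + 2581.87 = 4282.15 + 2581.87 = 6864.03.
Reliability = 6864.03 / 7654.32 = 0.897.

0.897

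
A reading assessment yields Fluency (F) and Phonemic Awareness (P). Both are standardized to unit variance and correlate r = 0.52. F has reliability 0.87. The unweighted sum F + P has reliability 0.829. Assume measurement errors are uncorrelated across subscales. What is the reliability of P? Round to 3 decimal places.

Var(F+P) = 2 + 2·0.52 = 3.040.
True-score variance = ρ_F + ρ_P + 2·0.52, so 0.829 = (0.87 + ρ_P + 1.04) / 3.040.
ρ_P = 0.829·3.040 − 0.87 − 1.04 = 0.610.

0.610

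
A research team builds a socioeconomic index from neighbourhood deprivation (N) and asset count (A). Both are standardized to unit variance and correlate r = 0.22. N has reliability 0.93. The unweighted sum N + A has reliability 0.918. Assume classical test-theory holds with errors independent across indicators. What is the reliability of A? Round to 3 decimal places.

Var(N+A) = 2 + 2·0.22 = 2.440.
True-score variance = ρ_N + ρ_A + 2·0.22, so 0.918 = (0.93 + ρ_A + 0.44) / 2.440.
ρ_A = 0.918·2.440 − 0.93 − 0.44 = 0.870.

0.870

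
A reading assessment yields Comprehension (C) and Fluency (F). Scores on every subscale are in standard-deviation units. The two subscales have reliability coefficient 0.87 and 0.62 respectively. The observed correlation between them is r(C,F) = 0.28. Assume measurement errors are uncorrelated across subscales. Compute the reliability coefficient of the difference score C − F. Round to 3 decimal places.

0.646

Var(C−F) = 1 + 1 − 2·0.28 = 2 − 0.56 = 1.44.
Under uncorrelated errors the observed covariances equal the true-score covariances, so only the own-variance terms attenuate.
True-score variance = [0.87 + 0.62] − 0.56 = 1.49 − 0.56 = 0.93.
Reliability = 0.93 / 1.44 = 0.646.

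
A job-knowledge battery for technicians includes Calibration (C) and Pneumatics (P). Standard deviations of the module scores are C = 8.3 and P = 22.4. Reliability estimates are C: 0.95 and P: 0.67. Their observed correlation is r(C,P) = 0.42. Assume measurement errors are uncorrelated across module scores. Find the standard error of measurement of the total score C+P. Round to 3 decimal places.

13.001

Var(total) = 570.65 + 156.173 = 726.823.
True-score variance = 401.625 + 156.173 = 557.797, so reliability = 0.7674.
Error variance = 726.823 − 557.797 = 169.025; SEM = √169.025 = 13.001.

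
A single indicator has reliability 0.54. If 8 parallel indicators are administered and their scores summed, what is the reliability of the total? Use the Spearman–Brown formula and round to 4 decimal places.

0.9038

ρ_k = kρ / (1 + (k−1)ρ) = 8·0.54 / (1 + 7·0.54) = 4.320 / 4.780 = 0.9038.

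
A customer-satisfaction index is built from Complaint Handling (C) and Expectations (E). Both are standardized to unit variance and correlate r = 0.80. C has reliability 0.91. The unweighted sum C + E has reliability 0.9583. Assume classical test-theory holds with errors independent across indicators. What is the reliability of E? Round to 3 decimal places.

Var(C+E) = 2 + 2·0.80 = 3.600.
True-score variance = ρ_C + ρ_E + 2·0.80, so 0.9583 = (0.91 + ρ_E + 1.60) / 3.600.
ρ_E = 0.9583·3.600 − 0.91 − 1.60 = 0.940.

0.940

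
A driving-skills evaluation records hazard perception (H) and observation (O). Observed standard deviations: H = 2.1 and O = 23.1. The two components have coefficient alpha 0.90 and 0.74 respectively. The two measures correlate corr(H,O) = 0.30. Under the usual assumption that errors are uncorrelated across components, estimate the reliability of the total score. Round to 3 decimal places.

0.755

Var(H+O) = 2.1² + 23.1² + 2·[2.1·23.1·0.30] = 538.02 + 29.106 = 567.126.
Under uncorrelated errors the observed covariances equal the true-score covariances, so only the own-variance terms attenuate.
True-score variance = [2.1²·0.90 + 23.1²·0.74] + 29.106 = 398.84 + 29.106 = 427.946.
Reliability = 427.946 / 567.126 = 0.755.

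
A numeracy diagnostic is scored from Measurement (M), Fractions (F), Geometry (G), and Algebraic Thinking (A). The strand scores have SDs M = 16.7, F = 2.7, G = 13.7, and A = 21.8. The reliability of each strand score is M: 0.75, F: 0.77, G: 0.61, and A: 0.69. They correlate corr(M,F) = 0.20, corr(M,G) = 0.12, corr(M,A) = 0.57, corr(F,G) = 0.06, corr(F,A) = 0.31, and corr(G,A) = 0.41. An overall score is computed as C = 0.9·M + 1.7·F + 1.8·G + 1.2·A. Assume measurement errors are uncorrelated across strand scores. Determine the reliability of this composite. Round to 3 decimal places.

0.812

Var(C) = 0.9²·16.7² + 1.7²·2.7² + 1.8²·13.7² + 1.2²·21.8² + 2·[1.53·16.7·2.7·0.20 + 1.62·16.7·13.7·0.12 + 1.08·16.7·21.8·0.57 + 3.06·2.7·13.7·0.06 + 2.04·2.7·21.8·0.31 + 2.16·13.7·21.8·0.41] = 1539.43 + 1181.79 = 2721.22.
Because errors are independent across components, Cov(Tᵢ,Tⱼ) = Cov(Xᵢ,Xⱼ); the off-diagonal part of the true-score variance is the same as above.
True-score variance = [0.9²·16.7²·0.75 + 1.7²·2.7²·0.77 + 1.8²·13.7²·0.61 + 1.2²·21.8²·0.69] + 1181.79 = 1028.8 + 1181.79 = 2210.59.
Reliability = 2210.59 / 2721.22 = 0.812.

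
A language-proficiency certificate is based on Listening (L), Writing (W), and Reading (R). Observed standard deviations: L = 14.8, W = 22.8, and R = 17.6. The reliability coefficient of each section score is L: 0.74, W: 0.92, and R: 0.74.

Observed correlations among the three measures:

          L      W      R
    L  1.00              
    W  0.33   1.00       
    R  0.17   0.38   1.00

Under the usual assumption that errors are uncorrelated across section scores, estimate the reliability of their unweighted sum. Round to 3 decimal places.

Var(L+W+R) = 14.8² + 22.8² + 17.6² + 2·[14.8·22.8·0.33 + 14.8·17.6·0.17 + 22.8·17.6·0.38] = 1048.64 + 616.246 = 1664.89.
Because errors are independent across components, Cov(Tᵢ,Tⱼ) = Cov(Xᵢ,Xⱼ); the off-diagonal part of the true-score variance is the same as above.
True-score variance = [14.8²·0.74 + 22.8²·0.92 + 17.6²·0.74] + 616.246 = 869.565 + 616.246 = 1485.81.
Reliability = 1485.81 / 1664.89 = 0.892.

0.892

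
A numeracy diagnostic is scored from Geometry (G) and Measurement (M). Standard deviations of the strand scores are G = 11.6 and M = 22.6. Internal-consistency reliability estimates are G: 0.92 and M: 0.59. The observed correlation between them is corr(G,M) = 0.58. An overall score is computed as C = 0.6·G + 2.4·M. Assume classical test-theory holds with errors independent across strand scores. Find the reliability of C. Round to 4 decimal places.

0.6470

Var(C) = 0.6²·11.6² + 2.4²·22.6² + 2·[1.44·11.6·22.6·0.58] = 2990.42 + 437.912 = 3428.33.
With uncorrelated errors the cross-covariances are all true-score covariance, so they carry over unchanged; only the diagonal terms shrink to ρᵢσᵢ².
True-score variance = [0.6²·11.6²·0.92 + 2.4²·22.6²·0.59] + 437.912 = 1780.33 + 437.912 = 2218.25.
Reliability = 2218.25 / 3428.33 = 0.6470.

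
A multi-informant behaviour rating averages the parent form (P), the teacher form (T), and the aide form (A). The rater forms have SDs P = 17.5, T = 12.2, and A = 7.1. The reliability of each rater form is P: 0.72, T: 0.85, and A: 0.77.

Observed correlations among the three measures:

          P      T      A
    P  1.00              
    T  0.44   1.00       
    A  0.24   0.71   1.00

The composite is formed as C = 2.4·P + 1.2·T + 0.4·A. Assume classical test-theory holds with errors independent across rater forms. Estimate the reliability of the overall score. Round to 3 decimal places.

0.800

Var(C) = 2.4²·17.5² + 1.2²·12.2² + 0.4²·7.1² + 2·[2.88·17.5·12.2·0.44 + 0.96·17.5·7.1·0.24 + 0.48·12.2·7.1·0.71] = 1986.4 + 657.389 = 2643.78.
Under uncorrelated errors the observed covariances equal the true-score covariances, so only the own-variance terms attenuate.
True-score variance = [2.4²·17.5²·0.72 + 1.2²·12.2²·0.85 + 0.4²·7.1²·0.77] + 657.389 = 1458.47 + 657.389 = 2115.86.
Reliability = 2115.86 / 2643.78 = 0.800.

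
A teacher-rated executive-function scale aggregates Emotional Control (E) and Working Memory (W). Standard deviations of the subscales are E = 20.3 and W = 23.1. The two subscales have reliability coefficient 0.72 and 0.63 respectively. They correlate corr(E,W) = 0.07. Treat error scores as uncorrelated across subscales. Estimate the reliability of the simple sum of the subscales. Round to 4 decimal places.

Var(E+W) = 20.3² + 23.1² + 2·[20.3·23.1·0.07] = 945.7 + 65.6502 = 1011.35.
Because errors are independent across components, Cov(Tᵢ,Tⱼ) = Cov(Xᵢ,Xⱼ); the off-diagonal part of the true-score variance is the same as above.
True-score variance = [20.3²·0.72 + 23.1²·0.63] + 65.6502 = 632.879 + 65.6502 = 698.529.
Reliability = 698.529 / 1011.35 = 0.6907.

0.6907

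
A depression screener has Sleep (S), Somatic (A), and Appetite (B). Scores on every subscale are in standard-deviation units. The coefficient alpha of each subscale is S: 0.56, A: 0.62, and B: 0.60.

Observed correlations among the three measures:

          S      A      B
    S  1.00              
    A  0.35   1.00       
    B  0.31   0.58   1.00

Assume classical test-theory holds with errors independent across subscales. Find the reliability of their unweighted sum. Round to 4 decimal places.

0.7774

Var(S+A+B) = 3 + 2·[0.35 + 0.31 + 0.58] = 3 + 2.48 = 5.48.
Because errors are independent across components, Cov(Tᵢ,Tⱼ) = Cov(Xᵢ,Xⱼ); the off-diagonal part of the true-score variance is the same as above.
True-score variance = [0.56 + 0.62 + 0.60] + 2.48 = 1.78 + 2.48 = 4.26.
Reliability = 4.26 / 5.48 = 0.7774.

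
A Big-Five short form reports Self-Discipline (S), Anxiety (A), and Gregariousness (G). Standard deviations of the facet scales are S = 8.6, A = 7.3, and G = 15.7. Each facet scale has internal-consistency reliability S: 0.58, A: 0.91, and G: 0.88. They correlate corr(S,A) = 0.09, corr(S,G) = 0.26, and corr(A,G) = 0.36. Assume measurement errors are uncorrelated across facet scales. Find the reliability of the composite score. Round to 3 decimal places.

0.878

Var(S+A+G) = 8.6² + 7.3² + 15.7² + 2·[8.6·7.3·0.09 + 8.6·15.7·0.26 + 7.3·15.7·0.36] = 373.74 + 164.03 = 537.77.
With uncorrelated errors the cross-covariances are all true-score covariance, so they carry over unchanged; only the diagonal terms shrink to ρᵢσᵢ².
True-score variance = [8.6²·0.58 + 7.3²·0.91 + 15.7²·0.88] + 164.03 = 308.302 + 164.03 = 472.332.
Reliability = 472.332 / 537.77 = 0.878.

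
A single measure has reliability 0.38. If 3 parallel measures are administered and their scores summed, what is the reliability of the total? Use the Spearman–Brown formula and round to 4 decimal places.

ρ_k = kρ / (1 + (k−1)ρ) = 3·0.38 / (1 + 2·0.38) = 1.140 / 1.760 = 0.6477.

0.6477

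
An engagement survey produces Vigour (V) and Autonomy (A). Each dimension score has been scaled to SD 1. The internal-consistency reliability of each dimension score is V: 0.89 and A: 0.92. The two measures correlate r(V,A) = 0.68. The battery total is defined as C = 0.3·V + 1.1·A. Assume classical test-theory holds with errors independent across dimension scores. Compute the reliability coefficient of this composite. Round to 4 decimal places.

0.9390

Var(C) = 0.3² + 1.1² + 2·[0.33·0.68] = 1.3 + 0.4488 = 1.7488.
Because errors are independent across components, Cov(Tᵢ,Tⱼ) = Cov(Xᵢ,Xⱼ); the off-diagonal part of the true-score variance is the same as above.
True-score variance = [0.3²·0.89 + 1.1²·0.92] + 0.4488 = 1.1933 + 0.4488 = 1.6421.
Reliability = 1.6421 / 1.7488 = 0.9390.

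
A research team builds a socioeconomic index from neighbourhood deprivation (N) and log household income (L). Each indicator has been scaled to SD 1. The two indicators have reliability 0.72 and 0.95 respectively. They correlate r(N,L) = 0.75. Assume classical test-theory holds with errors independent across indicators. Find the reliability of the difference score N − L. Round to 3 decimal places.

Var(N−L) = 1 + 1 − 2·0.75 = 2 − 1.5 = 0.5.
Under uncorrelated errors the observed covariances equal the true-score covariances, so only the own-variance terms attenuate.
True-score variance = [0.72 + 0.95] − 1.5 = 1.67 − 1.5 = 0.17.
Reliability = 0.17 / 0.5 = 0.340.

0.340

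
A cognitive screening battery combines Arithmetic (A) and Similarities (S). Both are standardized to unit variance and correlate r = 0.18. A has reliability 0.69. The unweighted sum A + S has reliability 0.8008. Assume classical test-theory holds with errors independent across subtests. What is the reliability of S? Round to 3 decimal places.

0.840

Var(A+S) = 2 + 2·0.18 = 2.360.
True-score variance = ρ_A + ρ_S + 2·0.18, so 0.8008 = (0.69 + ρ_S + 0.36) / 2.360.
ρ_S = 0.8008·2.360 − 0.69 − 0.36 = 0.840.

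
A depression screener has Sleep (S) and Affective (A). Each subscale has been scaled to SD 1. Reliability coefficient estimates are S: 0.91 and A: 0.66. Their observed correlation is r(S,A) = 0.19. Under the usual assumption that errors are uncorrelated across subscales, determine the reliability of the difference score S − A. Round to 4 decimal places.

0.7346

Var(S−A) = 1 + 1 − 2·0.19 = 2 − 0.38 = 1.62.
Under uncorrelated errors the observed covariances equal the true-score covariances, so only the own-variance terms attenuate.
True-score variance = [0.91 + 0.66] − 0.38 = 1.57 − 0.38 = 1.19.
Reliability = 1.19 / 1.62 = 0.7346.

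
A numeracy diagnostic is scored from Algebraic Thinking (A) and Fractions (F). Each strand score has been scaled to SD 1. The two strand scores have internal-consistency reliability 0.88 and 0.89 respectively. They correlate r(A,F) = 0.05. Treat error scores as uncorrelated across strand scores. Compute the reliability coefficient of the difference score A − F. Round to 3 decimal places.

Var(A−F) = 1 + 1 − 2·0.05 = 2 − 0.1 = 1.9.
Because errors are independent across components, Cov(Tᵢ,Tⱼ) = Cov(Xᵢ,Xⱼ); the off-diagonal part of the true-score variance is the same as above.
True-score variance = [0.88 + 0.89] − 0.1 = 1.77 − 0.1 = 1.67.
Reliability = 1.67 / 1.9 = 0.879.

0.879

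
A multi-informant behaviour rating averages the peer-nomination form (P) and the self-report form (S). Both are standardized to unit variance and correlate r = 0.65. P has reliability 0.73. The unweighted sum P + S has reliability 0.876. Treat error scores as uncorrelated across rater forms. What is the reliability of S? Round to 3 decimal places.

0.861

Var(P+S) = 2 + 2·0.65 = 3.300.
True-score variance = ρ_P + ρ_S + 2·0.65, so 0.876 = (0.73 + ρ_S + 1.30) / 3.300.
ρ_S = 0.876·3.300 − 0.73 − 1.30 = 0.861.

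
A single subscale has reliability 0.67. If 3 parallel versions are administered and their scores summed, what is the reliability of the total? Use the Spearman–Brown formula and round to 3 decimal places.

0.859

ρ_k = kρ / (1 + (k−1)ρ) = 3·0.67 / (1 + 2·0.67) = 2.010 / 2.340 = 0.859.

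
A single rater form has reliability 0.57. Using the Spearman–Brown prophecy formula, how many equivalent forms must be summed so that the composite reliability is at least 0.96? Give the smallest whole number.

k ≥ ρ*(1−ρ₁)/(ρ₁(1−ρ*)) = 0.96·0.43 / (0.57·0.04) = 18.105.
Smallest integer k = 19.

19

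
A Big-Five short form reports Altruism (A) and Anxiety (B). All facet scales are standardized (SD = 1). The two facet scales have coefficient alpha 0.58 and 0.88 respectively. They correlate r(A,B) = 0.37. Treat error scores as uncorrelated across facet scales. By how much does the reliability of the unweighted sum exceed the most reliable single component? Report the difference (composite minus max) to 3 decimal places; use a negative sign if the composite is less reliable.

Var(sum) = 2 + 0.74 = 2.74; true-score variance = 1.46 + 0.74 = 2.2; composite reliability = 0.8029.
Max component reliability = 0.8800.
Difference = 0.8029 − 0.8800 = -0.077.

-0.077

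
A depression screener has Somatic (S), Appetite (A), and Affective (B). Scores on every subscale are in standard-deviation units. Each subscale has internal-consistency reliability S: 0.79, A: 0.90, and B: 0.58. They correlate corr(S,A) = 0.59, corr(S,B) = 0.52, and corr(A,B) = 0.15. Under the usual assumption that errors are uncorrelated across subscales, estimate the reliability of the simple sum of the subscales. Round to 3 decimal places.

Var(S+A+B) = 3 + 2·[0.59 + 0.52 + 0.15] = 3 + 2.52 = 5.52.
Under uncorrelated errors the observed covariances equal the true-score covariances, so only the own-variance terms attenuate.
True-score variance = [0.79 + 0.90 + 0.58] + 2.52 = 2.27 + 2.52 = 4.79.
Reliability = 4.79 / 5.52 = 0.868.

0.868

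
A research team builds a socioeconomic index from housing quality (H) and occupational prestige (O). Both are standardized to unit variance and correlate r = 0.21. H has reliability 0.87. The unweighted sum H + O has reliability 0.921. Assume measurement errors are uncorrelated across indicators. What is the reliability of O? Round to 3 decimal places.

Var(H+O) = 2 + 2·0.21 = 2.420.
True-score variance = ρ_H + ρ_O + 2·0.21, so 0.921 = (0.87 + ρ_O + 0.42) / 2.420.
ρ_O = 0.921·2.420 − 0.87 − 0.42 = 0.939.

0.939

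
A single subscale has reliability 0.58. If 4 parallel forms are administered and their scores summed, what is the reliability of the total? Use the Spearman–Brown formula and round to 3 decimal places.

0.847

ρ_k = kρ / (1 + (k−1)ρ) = 4·0.58 / (1 + 3·0.58) = 2.320 / 2.740 = 0.847.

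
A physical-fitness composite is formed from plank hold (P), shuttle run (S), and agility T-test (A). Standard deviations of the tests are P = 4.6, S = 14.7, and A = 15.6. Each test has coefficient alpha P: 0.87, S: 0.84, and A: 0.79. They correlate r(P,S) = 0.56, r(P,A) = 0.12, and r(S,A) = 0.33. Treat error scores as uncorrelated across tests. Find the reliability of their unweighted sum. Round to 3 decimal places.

Var(P+S+A) = 4.6² + 14.7² + 15.6² + 2·[4.6·14.7·0.56 + 4.6·15.6·0.12 + 14.7·15.6·0.33] = 480.61 + 244.308 = 724.918.
Under uncorrelated errors the observed covariances equal the true-score covariances, so only the own-variance terms attenuate.
True-score variance = [4.6²·0.87 + 14.7²·0.84 + 15.6²·0.79] + 244.308 = 392.179 + 244.308 = 636.487.
Reliability = 636.487 / 724.918 = 0.878.

0.878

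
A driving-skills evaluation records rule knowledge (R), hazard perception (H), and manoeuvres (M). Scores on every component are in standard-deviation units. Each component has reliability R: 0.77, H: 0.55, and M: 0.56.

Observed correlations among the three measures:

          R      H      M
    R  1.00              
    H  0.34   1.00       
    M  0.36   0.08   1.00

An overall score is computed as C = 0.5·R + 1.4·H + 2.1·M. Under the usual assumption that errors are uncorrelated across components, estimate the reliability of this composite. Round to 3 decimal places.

Var(C) = 0.5² + 1.4² + 2.1² + 2·[0.7·0.34 + 1.05·0.36 + 2.94·0.08] = 6.62 + 1.7024 = 8.3224.
Because errors are independent across components, Cov(Tᵢ,Tⱼ) = Cov(Xᵢ,Xⱼ); the off-diagonal part of the true-score variance is the same as above.
True-score variance = [0.5²·0.77 + 1.4²·0.55 + 2.1²·0.56] + 1.7024 = 3.7401 + 1.7024 = 5.4425.
Reliability = 5.4425 / 8.3224 = 0.654.

0.654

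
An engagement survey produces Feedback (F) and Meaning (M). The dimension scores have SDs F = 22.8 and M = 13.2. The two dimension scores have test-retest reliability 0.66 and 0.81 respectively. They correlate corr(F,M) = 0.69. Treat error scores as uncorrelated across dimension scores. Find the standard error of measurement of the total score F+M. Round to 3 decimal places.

14.486

Var(total) = 694.08 + 415.325 = 1109.4.
True-score variance = 484.229 + 415.325 = 899.554, so reliability = 0.8108.
Error variance = 1109.4 − 899.554 = 209.851; SEM = √209.851 = 14.486.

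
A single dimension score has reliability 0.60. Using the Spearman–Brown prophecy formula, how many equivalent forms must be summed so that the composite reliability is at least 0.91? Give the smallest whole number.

k ≥ ρ*(1−ρ₁)/(ρ₁(1−ρ*)) = 0.91·0.40 / (0.60·0.09) = 6.741.
Smallest integer k = 7.

7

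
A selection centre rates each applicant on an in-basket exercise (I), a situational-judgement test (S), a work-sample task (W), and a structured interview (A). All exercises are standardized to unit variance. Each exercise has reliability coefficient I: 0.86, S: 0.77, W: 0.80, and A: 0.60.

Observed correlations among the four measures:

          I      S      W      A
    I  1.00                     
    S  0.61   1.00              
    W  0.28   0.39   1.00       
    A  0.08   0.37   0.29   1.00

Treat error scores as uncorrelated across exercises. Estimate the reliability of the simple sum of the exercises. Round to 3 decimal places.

0.879

Var(I+S+W+A) = 4 + 2·[0.61 + 0.28 + 0.08 + 0.39 + 0.37 + 0.29] = 4 + 4.04 = 8.04.
Because errors are independent across components, Cov(Tᵢ,Tⱼ) = Cov(Xᵢ,Xⱼ); the off-diagonal part of the true-score variance is the same as above.
True-score variance = [0.86 + 0.77 + 0.80 + 0.60] + 4.04 = 3.03 + 4.04 = 7.07.
Reliability = 7.07 / 8.04 = 0.879.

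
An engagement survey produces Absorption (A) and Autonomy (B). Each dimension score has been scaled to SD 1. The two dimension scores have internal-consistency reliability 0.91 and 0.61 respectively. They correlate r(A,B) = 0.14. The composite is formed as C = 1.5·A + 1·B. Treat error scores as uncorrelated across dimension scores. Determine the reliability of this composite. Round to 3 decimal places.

0.839

Var(C) = 1.5² + 1 + 2·[1.5·0.14] = 3.25 + 0.42 = 3.67.
Because errors are independent across components, Cov(Tᵢ,Tⱼ) = Cov(Xᵢ,Xⱼ); the off-diagonal part of the true-score variance is the same as above.
True-score variance = [1.5²·0.91 + 0.61] + 0.42 = 2.6575 + 0.42 = 3.0775.
Reliability = 3.0775 / 3.67 = 0.839.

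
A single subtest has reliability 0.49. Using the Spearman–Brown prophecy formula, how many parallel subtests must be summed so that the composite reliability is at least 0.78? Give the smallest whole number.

4

k ≥ ρ*(1−ρ₁)/(ρ₁(1−ρ*)) = 0.78·0.51 / (0.49·0.22) = 3.690.
Smallest integer k = 4.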